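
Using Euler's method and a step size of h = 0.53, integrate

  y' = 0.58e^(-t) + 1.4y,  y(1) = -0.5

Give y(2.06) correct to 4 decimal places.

Euler: y_{n+1} = y_n + h·f(t_n, y_n).
t=1.000000, y=-0.500000: f=-0.486630 → y ← -0.500000 + 0.53·(-0.486630) = -0.757914
t=1.530000, y=-0.757914: f=-0.935489 → y ← -0.757914 + 0.53·(-0.935489) = -1.253723
y(2.06) ≈ -1.2537

-1.2537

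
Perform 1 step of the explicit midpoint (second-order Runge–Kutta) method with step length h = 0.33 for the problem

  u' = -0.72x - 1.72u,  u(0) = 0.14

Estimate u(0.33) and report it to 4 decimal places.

Midpoint: k1 = f(x_n, u_n); k2 = f(x_n + h/2, u_n + (h/2)·k1); u_{n+1} = u_n + h·k2.
x=0.000000, u=0.140000:
  k1 = f(0.000000, 0.140000) = -0.240800
  k2 = f(0.165000, 0.100268) = -0.291261
  u ← 0.140000 + 0.33·(-0.291261) = 0.043884
u(0.33) ≈ 0.0439

0.0439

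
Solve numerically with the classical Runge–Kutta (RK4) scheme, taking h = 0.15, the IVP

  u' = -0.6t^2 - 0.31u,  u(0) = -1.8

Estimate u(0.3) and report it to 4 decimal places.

-1.6454

RK4: k1 = f(t_n, u_n); k2 = f(t_n + h/2, u_n + (h/2)·k1); k3 = f(t_n + h/2, u_n + (h/2)·k2); k4 = f(t_n + h, u_n + h·k3); u_{n+1} = u_n + (h/6)·(k1 + 2k2 + 2k3 + k4).
t=0.000000, u=-1.800000:
  k1 = f(0.000000, -1.800000) = 0.558000
  k2 = f(0.075000, -1.758150) = 0.541652
  k3 = f(0.075000, -1.759376) = 0.542032
  k4 = f(0.150000, -1.718695) = 0.519296
  u ← -1.800000 + (0.15/6)·(k1 + 2k2 + 2k3 + k4) = -1.718883
t=0.150000, u=-1.718883:
  k1 = f(0.150000, -1.718883) = 0.519354
  k2 = f(0.225000, -1.679932) = 0.490404
  k3 = f(0.225000, -1.682103) = 0.491077
  k4 = f(0.300000, -1.645222) = 0.456019
  u ← -1.718883 + (0.15/6)·(k1 + 2k2 + 2k3 + k4) = -1.645425
u(0.3) ≈ -1.6454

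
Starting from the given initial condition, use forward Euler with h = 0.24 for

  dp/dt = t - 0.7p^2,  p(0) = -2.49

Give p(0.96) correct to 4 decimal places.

-29.6016

Euler: p_{n+1} = p_n + h·f(t_n, p_n).
t=0.000000, p=-2.490000: f=-4.340070 → p ← -2.490000 + 0.24·(-4.340070) = -3.531617
t=0.240000, p=-3.531617: f=-8.490622 → p ← -3.531617 + 0.24·(-8.490622) = -5.569366
t=0.480000, p=-5.569366: f=-21.232487 → p ← -5.569366 + 0.24·(-21.232487) = -10.665163
t=0.720000, p=-10.665163: f=-78.901991 → p ← -10.665163 + 0.24·(-78.901991) = -29.601641
p(0.96) ≈ -29.6016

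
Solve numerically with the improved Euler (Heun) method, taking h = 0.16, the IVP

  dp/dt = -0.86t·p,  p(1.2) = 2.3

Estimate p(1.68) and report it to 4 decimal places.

Heun: k1 = f(t_n, p_n); k2 = f(t_n + h, p_n + h·k1); p_{n+1} = p_n + (h/2)·(k1 + k2).
t=1.200000, p=2.300000:
  k1 = f(1.200000, 2.300000) = -2.373600
  k2 = f(1.360000, 1.920224) = -2.245894
  p ← 2.300000 + (0.16/2)·(-2.373600 + (-2.245894)) = 1.930440
t=1.360000, p=1.930440:
  k1 = f(1.360000, 1.930440) = -2.257843
  k2 = f(1.520000, 1.569186) = -2.051239
  p ← 1.930440 + (0.16/2)·(-2.257843 + (-2.051239)) = 1.585714
t=1.520000, p=1.585714:
  k1 = f(1.520000, 1.585714) = -2.072845
  k2 = f(1.680000, 1.254059) = -1.811864
  p ← 1.585714 + (0.16/2)·(-2.072845 + (-1.811864)) = 1.274937
p(1.68) ≈ 1.2749

1.2749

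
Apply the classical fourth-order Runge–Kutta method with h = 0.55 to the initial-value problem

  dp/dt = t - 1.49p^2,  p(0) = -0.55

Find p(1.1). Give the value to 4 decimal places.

RK4: k1 = f(t_n, p_n); k2 = f(t_n + h/2, p_n + (h/2)·k1); k3 = f(t_n + h/2, p_n + (h/2)·k2); k4 = f(t_n + h, p_n + h·k3); p_{n+1} = p_n + (h/6)·(k1 + 2k2 + 2k3 + k4).
t=0.000000, p=-0.550000:
  k1 = f(0.000000, -0.550000) = -0.450725
  k2 = f(0.275000, -0.673949) = -0.401770
  k3 = f(0.275000, -0.660487) = -0.375001
  k4 = f(0.550000, -0.756251) = -0.302154
  p ← -0.550000 + (0.55/6)·(k1 + 2k2 + 2k3 + k4) = -0.761422
t=0.550000, p=-0.761422:
  k1 = f(0.550000, -0.761422) = -0.313847
  k2 = f(0.825000, -0.847730) = -0.245783
  k3 = f(0.825000, -0.829012) = -0.199019
  k4 = f(1.100000, -0.870882) = -0.030070
  p ← -0.761422 + (0.55/6)·(k1 + 2k2 + 2k3 + k4) = -0.874495
p(1.1) ≈ -0.8745

-0.8745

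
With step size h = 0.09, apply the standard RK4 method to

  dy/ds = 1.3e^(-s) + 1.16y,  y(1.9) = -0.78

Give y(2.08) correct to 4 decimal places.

-0.9254

RK4: k1 = f(s_n, y_n); k2 = f(s_n + h/2, y_n + (h/2)·k1); k3 = f(s_n + h/2, y_n + (h/2)·k2); k4 = f(s_n + h, y_n + h·k3); y_{n+1} = y_n + (h/6)·(k1 + 2k2 + 2k3 + k4).
s=1.900000, y=-0.780000:
  k1 = f(1.900000, -0.780000) = -0.710361
  k2 = f(1.945000, -0.811966) = -0.755997
  k3 = f(1.945000, -0.814020) = -0.758380
  k4 = f(1.990000, -0.848254) = -0.806271
  y ← -0.780000 + (0.09/6)·(k1 + 2k2 + 2k3 + k4) = -0.848181
s=1.990000, y=-0.848181:
  k1 = f(1.990000, -0.848181) = -0.806186
  k2 = f(2.035000, -0.884459) = -0.856088
  k3 = f(2.035000, -0.886705) = -0.858693
  k4 = f(2.080000, -0.925463) = -0.911128
  y ← -0.848181 + (0.09/6)·(k1 + 2k2 + 2k3 + k4) = -0.925384
y(2.08) ≈ -0.9254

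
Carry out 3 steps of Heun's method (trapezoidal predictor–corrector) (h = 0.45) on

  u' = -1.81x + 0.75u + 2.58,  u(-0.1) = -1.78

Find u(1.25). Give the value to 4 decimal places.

-0.7751

Heun: k1 = f(x_n, u_n); k2 = f(x_n + h, u_n + h·k1); u_{n+1} = u_n + (h/2)·(k1 + k2).
x=-0.100000, u=-1.780000:
  k1 = f(-0.100000, -1.780000) = 1.426000
  k2 = f(0.350000, -1.138300) = 1.092775
  u ← -1.780000 + (0.45/2)·(1.426000 + 1.092775) = -1.213276
x=0.350000, u=-1.213276:
  k1 = f(0.350000, -1.213276) = 1.036543
  k2 = f(0.800000, -0.746831) = 0.571877
  u ← -1.213276 + (0.45/2)·(1.036543 + 0.571877) = -0.851381
x=0.800000, u=-0.851381:
  k1 = f(0.800000, -0.851381) = 0.493464
  k2 = f(1.250000, -0.629322) = -0.154492
  u ← -0.851381 + (0.45/2)·(0.493464 + (-0.154492)) = -0.775112
u(1.25) ≈ -0.7751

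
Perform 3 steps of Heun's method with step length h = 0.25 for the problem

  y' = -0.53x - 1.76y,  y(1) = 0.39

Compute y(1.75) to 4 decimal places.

-0.2085

Heun: k1 = f(x_n, y_n); k2 = f(x_n + h, y_n + h·k1); y_{n+1} = y_n + (h/2)·(k1 + k2).
x=1.000000, y=0.390000:
  k1 = f(1.000000, 0.390000) = -1.216400
  k2 = f(1.250000, 0.085900) = -0.813684
  y ← 0.390000 + (0.25/2)·(-1.216400 + (-0.813684)) = 0.136239
x=1.250000, y=0.136239:
  k1 = f(1.250000, 0.136239) = -0.902282
  k2 = f(1.500000, -0.089331) = -0.637778
  y ← 0.136239 + (0.25/2)·(-0.902282 + (-0.637778)) = -0.056268
x=1.500000, y=-0.056268:
  k1 = f(1.500000, -0.056268) = -0.695969
  k2 = f(1.750000, -0.230260) = -0.522242
  y ← -0.056268 + (0.25/2)·(-0.695969 + (-0.522242)) = -0.208544
y(1.75) ≈ -0.2085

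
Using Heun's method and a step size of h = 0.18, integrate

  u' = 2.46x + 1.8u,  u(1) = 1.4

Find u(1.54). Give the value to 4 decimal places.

6.3319

Heun: k1 = f(x_n, u_n); k2 = f(x_n + h, u_n + h·k1); u_{n+1} = u_n + (h/2)·(k1 + k2).
x=1.000000, u=1.400000:
  k1 = f(1.000000, 1.400000) = 4.980000
  k2 = f(1.180000, 2.296400) = 7.036320
  u ← 1.400000 + (0.18/2)·(4.980000 + 7.036320) = 2.481469
x=1.180000, u=2.481469:
  k1 = f(1.180000, 2.481469) = 7.369444
  k2 = f(1.360000, 3.807969) = 10.199944
  u ← 2.481469 + (0.18/2)·(7.369444 + 10.199944) = 4.062714
x=1.360000, u=4.062714:
  k1 = f(1.360000, 4.062714) = 10.658485
  k2 = f(1.540000, 5.981241) = 14.554634
  u ← 4.062714 + (0.18/2)·(10.658485 + 14.554634) = 6.331894
u(1.54) ≈ 6.3319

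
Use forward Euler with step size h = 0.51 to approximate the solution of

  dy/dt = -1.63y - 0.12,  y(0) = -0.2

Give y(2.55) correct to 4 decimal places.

-0.0736

Euler: y_{n+1} = y_n + h·f(t_n, y_n).
t=0.000000, y=-0.200000: f=0.206000 → y ← -0.200000 + 0.51·0.206000 = -0.094940
t=0.510000, y=-0.094940: f=0.034752 → y ← -0.094940 + 0.51·0.034752 = -0.077216
t=1.020000, y=-0.077216: f=0.005863 → y ← -0.077216 + 0.51·0.005863 = -0.074226
t=1.530000, y=-0.074226: f=0.000989 → y ← -0.074226 + 0.51·0.000989 = -0.073722
t=2.040000, y=-0.073722: f=0.000167 → y ← -0.073722 + 0.51·0.000167 = -0.073637
y(2.55) ≈ -0.0736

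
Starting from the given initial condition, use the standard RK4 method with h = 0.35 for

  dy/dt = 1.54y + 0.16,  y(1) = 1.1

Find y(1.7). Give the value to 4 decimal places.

RK4: k1 = f(t_n, y_n); k2 = f(t_n + h/2, y_n + (h/2)·k1); k3 = f(t_n + h/2, y_n + (h/2)·k2); k4 = f(t_n + h, y_n + h·k3); y_{n+1} = y_n + (h/6)·(k1 + 2k2 + 2k3 + k4).
t=1.000000, y=1.100000:
  k1 = f(1.000000, 1.100000) = 1.854000
  k2 = f(1.175000, 1.424450) = 2.353653
  k3 = f(1.175000, 1.511889) = 2.488309
  k4 = f(1.350000, 1.970908) = 3.195199
  y ← 1.100000 + (0.35/6)·(k1 + 2k2 + 2k3 + k4) = 1.959432
t=1.350000, y=1.959432:
  k1 = f(1.350000, 1.959432) = 3.177526
  k2 = f(1.525000, 2.515499) = 4.033869
  k3 = f(1.525000, 2.665359) = 4.264653
  k4 = f(1.700000, 3.452061) = 5.476174
  y ← 1.959432 + (0.35/6)·(k1 + 2k2 + 2k3 + k4) = 3.432392
y(1.7) ≈ 3.4324

3.4324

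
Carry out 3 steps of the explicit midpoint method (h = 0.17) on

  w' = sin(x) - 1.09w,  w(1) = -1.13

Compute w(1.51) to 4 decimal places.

Midpoint: k1 = f(x_n, w_n); k2 = f(x_n + h/2, w_n + (h/2)·k1); w_{n+1} = w_n + h·k2.
x=1.000000, w=-1.130000:
  k1 = f(1.000000, -1.130000) = 2.073171
  k2 = f(1.085000, -0.953780) = 1.923924
  w ← -1.130000 + 0.17·1.923924 = -0.802933
x=1.170000, w=-0.802933:
  k1 = f(1.170000, -0.802933) = 1.795947
  k2 = f(1.255000, -0.650277) = 1.659352
  w ← -0.802933 + 0.17·1.659352 = -0.520843
x=1.340000, w=-0.520843:
  k1 = f(1.340000, -0.520843) = 1.541204
  k2 = f(1.425000, -0.389841) = 1.414317
  w ← -0.520843 + 0.17·1.414317 = -0.280409
w(1.51) ≈ -0.2804

-0.2804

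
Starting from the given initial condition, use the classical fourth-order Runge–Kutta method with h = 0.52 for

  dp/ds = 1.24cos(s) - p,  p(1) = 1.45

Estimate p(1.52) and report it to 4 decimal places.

1.0033

RK4: k1 = f(s_n, p_n); k2 = f(s_n + h/2, p_n + (h/2)·k1); k3 = f(s_n + h/2, p_n + (h/2)·k2); k4 = f(s_n + h, p_n + h·k3); p_{n+1} = p_n + (h/6)·(k1 + 2k2 + 2k3 + k4).
s=1.000000, p=1.450000:
  k1 = f(1.000000, 1.450000) = -0.780025
  k2 = f(1.260000, 1.247193) = -0.867980
  k3 = f(1.260000, 1.224325) = -0.845112
  k4 = f(1.520000, 1.010542) = -0.947581
  p ← 1.450000 + (0.52/6)·(k1 + 2k2 + 2k3 + k4) = 1.003338
p(1.52) ≈ 1.0033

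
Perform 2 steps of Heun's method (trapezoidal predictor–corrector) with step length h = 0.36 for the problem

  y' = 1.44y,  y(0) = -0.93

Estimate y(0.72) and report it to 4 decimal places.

Heun: k1 = f(x_n, y_n); k2 = f(x_n + h, y_n + h·k1); y_{n+1} = y_n + (h/2)·(k1 + k2).
x=0.000000, y=-0.930000:
  k1 = f(0.000000, -0.930000) = -1.339200
  k2 = f(0.360000, -1.412112) = -2.033441
  y ← -0.930000 + (0.36/2)·(-1.339200 + (-2.033441)) = -1.537075
x=0.360000, y=-1.537075:
  k1 = f(0.360000, -1.537075) = -2.213389
  k2 = f(0.720000, -2.333895) = -3.360809
  y ← -1.537075 + (0.36/2)·(-2.213389 + (-3.360809)) = -2.540431
y(0.72) ≈ -2.5404

-2.5404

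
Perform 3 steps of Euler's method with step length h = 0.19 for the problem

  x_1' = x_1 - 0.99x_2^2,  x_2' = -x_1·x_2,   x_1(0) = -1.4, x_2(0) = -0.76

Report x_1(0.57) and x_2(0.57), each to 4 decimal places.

Euler on (x_1,x_2): x_1_{n+1} = x_1_n + h·x_1', x_2_{n+1} = x_2_n + h·x_2'.
0.000000: (-1.400000, -0.760000); f=(-1.971824, -1.064000) → (-1.774647, -0.962160)
0.190000: (-1.774647, -0.962160); f=(-2.691141, -1.707494) → (-2.285963, -1.286584)
0.380000: (-2.285963, -1.286584); f=(-3.924708, -2.941083) → (-3.031658, -1.845390)
(x_1(0.57), x_2(0.57)) ≈ (-3.0317, -1.8454)

-3.0317, -1.8454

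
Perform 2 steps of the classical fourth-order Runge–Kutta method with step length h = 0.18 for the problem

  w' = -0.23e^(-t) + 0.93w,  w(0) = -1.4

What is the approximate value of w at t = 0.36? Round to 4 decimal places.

RK4: k1 = f(t_n, w_n); k2 = f(t_n + h/2, w_n + (h/2)·k1); k3 = f(t_n + h/2, w_n + (h/2)·k2); k4 = f(t_n + h, w_n + h·k3); w_{n+1} = w_n + (h/6)·(k1 + 2k2 + 2k3 + k4).
t=0.000000, w=-1.400000:
  k1 = f(0.000000, -1.400000) = -1.532000
  k2 = f(0.090000, -1.537880) = -1.640433
  k3 = f(0.090000, -1.547639) = -1.649508
  k4 = f(0.180000, -1.696912) = -1.770240
  w ← -1.400000 + (0.18/6)·(k1 + 2k2 + 2k3 + k4) = -1.696464
t=0.180000, w=-1.696464:
  k1 = f(0.180000, -1.696464) = -1.769823
  k2 = f(0.270000, -1.855748) = -1.901423
  k3 = f(0.270000, -1.867592) = -1.912438
  k4 = f(0.360000, -2.040702) = -2.058319
  w ← -1.696464 + (0.18/6)·(k1 + 2k2 + 2k3 + k4) = -2.040140
w(0.36) ≈ -2.0401

-2.0401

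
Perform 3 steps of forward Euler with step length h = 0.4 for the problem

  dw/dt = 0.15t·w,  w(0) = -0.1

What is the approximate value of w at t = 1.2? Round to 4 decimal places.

Euler: w_{n+1} = w_n + h·f(t_n, w_n).
t=0.000000, w=-0.100000: f=0.000000 → w ← -0.100000 + 0.4·0.000000 = -0.100000
t=0.400000, w=-0.100000: f=-0.006000 → w ← -0.100000 + 0.4·(-0.006000) = -0.102400
t=0.800000, w=-0.102400: f=-0.012288 → w ← -0.102400 + 0.4·(-0.012288) = -0.107315
w(1.2) ≈ -0.1073

-0.1073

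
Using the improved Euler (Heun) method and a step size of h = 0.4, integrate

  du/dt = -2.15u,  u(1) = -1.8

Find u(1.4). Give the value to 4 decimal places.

-0.9176

Heun: k1 = f(t_n, u_n); k2 = f(t_n + h, u_n + h·k1); u_{n+1} = u_n + (h/2)·(k1 + k2).
t=1.000000, u=-1.800000:
  k1 = f(1.000000, -1.800000) = 3.870000
  k2 = f(1.400000, -0.252000) = 0.541800
  u ← -1.800000 + (0.4/2)·(3.870000 + 0.541800) = -0.917640
u(1.4) ≈ -0.9176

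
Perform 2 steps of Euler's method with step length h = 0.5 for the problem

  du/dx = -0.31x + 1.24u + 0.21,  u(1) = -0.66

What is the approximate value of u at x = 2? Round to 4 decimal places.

Euler: u_{n+1} = u_n + h·f(x_n, u_n).
x=1.000000, u=-0.660000: f=-0.918400 → u ← -0.660000 + 0.5·(-0.918400) = -1.119200
x=1.500000, u=-1.119200: f=-1.642808 → u ← -1.119200 + 0.5·(-1.642808) = -1.940604
u(2) ≈ -1.9406

-1.9406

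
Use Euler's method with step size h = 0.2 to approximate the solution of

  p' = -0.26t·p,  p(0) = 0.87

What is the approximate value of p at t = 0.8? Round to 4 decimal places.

0.8167

Euler: p_{n+1} = p_n + h·f(t_n, p_n).
t=0.000000, p=0.870000: f=0.000000 → p ← 0.870000 + 0.2·0.000000 = 0.870000
t=0.200000, p=0.870000: f=-0.045240 → p ← 0.870000 + 0.2·(-0.045240) = 0.860952
t=0.400000, p=0.860952: f=-0.089539 → p ← 0.860952 + 0.2·(-0.089539) = 0.843044
t=0.600000, p=0.843044: f=-0.131515 → p ← 0.843044 + 0.2·(-0.131515) = 0.816741
p(0.8) ≈ 0.8167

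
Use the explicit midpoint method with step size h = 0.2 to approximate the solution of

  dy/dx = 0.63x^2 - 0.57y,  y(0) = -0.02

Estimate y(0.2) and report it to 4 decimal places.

Midpoint: k1 = f(x_n, y_n); k2 = f(x_n + h/2, y_n + (h/2)·k1); y_{n+1} = y_n + h·k2.
x=0.000000, y=-0.020000:
  k1 = f(0.000000, -0.020000) = 0.011400
  k2 = f(0.100000, -0.018860) = 0.017050
  y ← -0.020000 + 0.2·0.017050 = -0.016590
y(0.2) ≈ -0.0166

-0.0166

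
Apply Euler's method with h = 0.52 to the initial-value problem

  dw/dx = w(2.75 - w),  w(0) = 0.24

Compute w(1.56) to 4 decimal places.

2.1496

Euler: w_{n+1} = w_n + h·f(x_n, w_n).
x=0.000000, w=0.240000: f=0.602400 → w ← 0.240000 + 0.52·0.602400 = 0.553248
x=0.520000, w=0.553248: f=1.215349 → w ← 0.553248 + 0.52·1.215349 = 1.185229
x=1.040000, w=1.185229: f=1.854612 → w ← 1.185229 + 0.52·1.854612 = 2.149628
w(1.56) ≈ 2.1496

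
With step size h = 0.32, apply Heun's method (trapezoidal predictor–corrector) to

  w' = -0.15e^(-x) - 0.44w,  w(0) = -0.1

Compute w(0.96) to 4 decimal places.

Heun: k1 = f(x_n, w_n); k2 = f(x_n + h, w_n + h·k1); w_{n+1} = w_n + (h/2)·(k1 + k2).
x=0.000000, w=-0.100000:
  k1 = f(0.000000, -0.100000) = -0.106000
  k2 = f(0.320000, -0.133920) = -0.049998
  w ← -0.100000 + (0.32/2)·(-0.106000 + (-0.049998)) = -0.124960
x=0.320000, w=-0.124960:
  k1 = f(0.320000, -0.124960) = -0.053940
  k2 = f(0.640000, -0.142220) = -0.016517
  w ← -0.124960 + (0.32/2)·(-0.053940 + (-0.016517)) = -0.136233
x=0.640000, w=-0.136233:
  k1 = f(0.640000, -0.136233) = -0.019151
  k2 = f(0.960000, -0.142361) = 0.005205
  w ← -0.136233 + (0.32/2)·(-0.019151 + 0.005205) = -0.138464
w(0.96) ≈ -0.1385

-0.1385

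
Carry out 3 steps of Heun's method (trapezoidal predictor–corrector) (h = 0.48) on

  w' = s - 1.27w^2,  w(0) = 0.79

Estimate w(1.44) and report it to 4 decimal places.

Heun: k1 = f(s_n, w_n); k2 = f(s_n + h, w_n + h·k1); w_{n+1} = w_n + (h/2)·(k1 + k2).
s=0.000000, w=0.790000:
  k1 = f(0.000000, 0.790000) = -0.792607
  k2 = f(0.480000, 0.409549) = 0.266983
  w ← 0.790000 + (0.48/2)·(-0.792607 + 0.266983) = 0.663850
s=0.480000, w=0.663850:
  k1 = f(0.480000, 0.663850) = -0.079685
  k2 = f(0.960000, 0.625601) = 0.462951
  w ← 0.663850 + (0.48/2)·(-0.079685 + 0.462951) = 0.755834
s=0.960000, w=0.755834:
  k1 = f(0.960000, 0.755834) = 0.234468
  k2 = f(1.440000, 0.868379) = 0.482317
  w ← 0.755834 + (0.48/2)·(0.234468 + 0.482317) = 0.927862
w(1.44) ≈ 0.9279

0.9279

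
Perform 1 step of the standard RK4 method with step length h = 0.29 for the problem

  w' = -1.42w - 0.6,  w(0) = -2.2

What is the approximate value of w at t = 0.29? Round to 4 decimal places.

-1.6002

RK4: k1 = f(t_n, w_n); k2 = f(t_n + h/2, w_n + (h/2)·k1); k3 = f(t_n + h/2, w_n + (h/2)·k2); k4 = f(t_n + h, w_n + h·k3); w_{n+1} = w_n + (h/6)·(k1 + 2k2 + 2k3 + k4).
t=0.000000, w=-2.200000:
  k1 = f(0.000000, -2.200000) = 2.524000
  k2 = f(0.145000, -1.834020) = 2.004308
  k3 = f(0.145000, -1.909375) = 2.111313
  k4 = f(0.290000, -1.587719) = 1.654561
  w ← -2.200000 + (0.29/6)·(k1 + 2k2 + 2k3 + k4) = -1.600193
w(0.29) ≈ -1.6002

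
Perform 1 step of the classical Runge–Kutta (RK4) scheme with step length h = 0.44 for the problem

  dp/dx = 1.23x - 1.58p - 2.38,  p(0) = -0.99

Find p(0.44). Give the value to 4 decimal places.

RK4: k1 = f(x_n, p_n); k2 = f(x_n + h/2, p_n + (h/2)·k1); k3 = f(x_n + h/2, p_n + (h/2)·k2); k4 = f(x_n + h, p_n + h·k3); p_{n+1} = p_n + (h/6)·(k1 + 2k2 + 2k3 + k4).
x=0.000000, p=-0.990000:
  k1 = f(0.000000, -0.990000) = -0.815800
  k2 = f(0.220000, -1.169476) = -0.261628
  k3 = f(0.220000, -1.047558) = -0.454258
  k4 = f(0.440000, -1.189874) = 0.041200
  p ← -0.990000 + (0.44/6)·(k1 + 2k2 + 2k3 + k4) = -1.151801
p(0.44) ≈ -1.1518

-1.1518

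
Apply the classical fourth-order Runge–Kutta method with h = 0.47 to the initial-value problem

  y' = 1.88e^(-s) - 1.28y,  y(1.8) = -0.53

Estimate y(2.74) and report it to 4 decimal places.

-0.0594

RK4: k1 = f(s_n, y_n); k2 = f(s_n + h/2, y_n + (h/2)·k1); k3 = f(s_n + h/2, y_n + (h/2)·k2); k4 = f(s_n + h, y_n + h·k3); y_{n+1} = y_n + (h/6)·(k1 + 2k2 + 2k3 + k4).
s=1.800000, y=-0.530000:
  k1 = f(1.800000, -0.530000) = 0.989162
  k2 = f(2.035000, -0.297547) = 0.626539
  k3 = f(2.035000, -0.382763) = 0.735616
  k4 = f(2.270000, -0.184260) = 0.430080
  y ← -0.530000 + (0.47/6)·(k1 + 2k2 + 2k3 + k4) = -0.205422
s=2.270000, y=-0.205422:
  k1 = f(2.270000, -0.205422) = 0.457167
  k2 = f(2.505000, -0.097987) = 0.278974
  k3 = f(2.505000, -0.139863) = 0.332574
  k4 = f(2.740000, -0.049112) = 0.184255
  y ← -0.205422 + (0.47/6)·(k1 + 2k2 + 2k3 + k4) = -0.059368
y(2.74) ≈ -0.0594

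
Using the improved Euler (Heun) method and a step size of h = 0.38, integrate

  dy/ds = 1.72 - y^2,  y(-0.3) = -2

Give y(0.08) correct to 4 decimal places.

Heun: k1 = f(s_n, y_n); k2 = f(s_n + h, y_n + h·k1); y_{n+1} = y_n + (h/2)·(k1 + k2).
s=-0.300000, y=-2.000000:
  k1 = f(-0.300000, -2.000000) = -2.280000
  k2 = f(0.080000, -2.866400) = -6.496249
  y ← -2.000000 + (0.38/2)·(-2.280000 + (-6.496249)) = -3.667487
y(0.08) ≈ -3.6675

-3.6675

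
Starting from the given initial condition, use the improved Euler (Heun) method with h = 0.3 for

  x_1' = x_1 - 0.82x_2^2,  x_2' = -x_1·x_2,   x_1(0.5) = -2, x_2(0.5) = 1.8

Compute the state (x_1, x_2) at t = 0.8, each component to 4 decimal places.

-4.2283, 3.8075

Heun on (x_1,x_2): k1 = f(t_n, state_n); k2 = f(t_n + h, state_n + h·k1); state_{n+1} = state_n + (h/2)·(k1 + k2).
0.500000: (-2.000000, 1.800000)
  k1 = (-4.656800, 3.600000)
  predictor → (-3.397040, 2.880000)
  k2 = (-10.198448, 9.783475)
  → (-4.228287, 3.807521)
(x_1(0.8), x_2(0.8)) ≈ (-4.2283, 3.8075)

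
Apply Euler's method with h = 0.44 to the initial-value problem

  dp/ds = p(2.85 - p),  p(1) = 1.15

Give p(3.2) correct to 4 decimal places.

Euler: p_{n+1} = p_n + h·f(s_n, p_n).
s=1.000000, p=1.150000: f=1.955000 → p ← 1.150000 + 0.44·1.955000 = 2.010200
s=1.440000, p=2.010200: f=1.688166 → p ← 2.010200 + 0.44·1.688166 = 2.752993
s=1.880000, p=2.752993: f=0.267060 → p ← 2.752993 + 0.44·0.267060 = 2.870499
s=2.320000, p=2.870499: f=-0.058843 → p ← 2.870499 + 0.44·(-0.058843) = 2.844608
s=2.760000, p=2.844608: f=0.015337 → p ← 2.844608 + 0.44·0.015337 = 2.851357
p(3.2) ≈ 2.8514

2.8514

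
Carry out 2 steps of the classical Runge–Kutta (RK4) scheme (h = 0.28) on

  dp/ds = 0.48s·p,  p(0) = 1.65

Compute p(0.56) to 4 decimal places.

1.7790

RK4: k1 = f(s_n, p_n); k2 = f(s_n + h/2, p_n + (h/2)·k1); k3 = f(s_n + h/2, p_n + (h/2)·k2); k4 = f(s_n + h, p_n + h·k3); p_{n+1} = p_n + (h/6)·(k1 + 2k2 + 2k3 + k4).
s=0.000000, p=1.650000:
  k1 = f(0.000000, 1.650000) = 0.000000
  k2 = f(0.140000, 1.650000) = 0.110880
  k3 = f(0.140000, 1.665523) = 0.111923
  k4 = f(0.280000, 1.681338) = 0.225972
  p ← 1.650000 + (0.28/6)·(k1 + 2k2 + 2k3 + k4) = 1.681340
s=0.280000, p=1.681340:
  k1 = f(0.280000, 1.681340) = 0.225972
  k2 = f(0.420000, 1.712976) = 0.345336
  k3 = f(0.420000, 1.729687) = 0.348705
  k4 = f(0.560000, 1.778978) = 0.478189
  p ← 1.681340 + (0.28/6)·(k1 + 2k2 + 2k3 + k4) = 1.778978
p(0.56) ≈ 1.7790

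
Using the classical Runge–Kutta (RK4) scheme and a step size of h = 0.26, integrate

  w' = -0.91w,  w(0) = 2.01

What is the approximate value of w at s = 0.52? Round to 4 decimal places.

RK4: k1 = f(s_n, w_n); k2 = f(s_n + h/2, w_n + (h/2)·k1); k3 = f(s_n + h/2, w_n + (h/2)·k2); k4 = f(s_n + h, w_n + h·k3); w_{n+1} = w_n + (h/6)·(k1 + 2k2 + 2k3 + k4).
s=0.000000, w=2.010000:
  k1 = f(0.000000, 2.010000) = -1.829100
  k2 = f(0.130000, 1.772217) = -1.612717
  k3 = f(0.130000, 1.800347) = -1.638316
  k4 = f(0.260000, 1.584038) = -1.441475
  w ← 2.010000 + (0.26/6)·(k1 + 2k2 + 2k3 + k4) = 1.586519
s=0.260000, w=1.586519:
  k1 = f(0.260000, 1.586519) = -1.443732
  k2 = f(0.390000, 1.398834) = -1.272939
  k3 = f(0.390000, 1.421037) = -1.293144
  k4 = f(0.520000, 1.250302) = -1.137774
  w ← 1.586519 + (0.26/6)·(k1 + 2k2 + 2k3 + k4) = 1.252260
w(0.52) ≈ 1.2523

1.2523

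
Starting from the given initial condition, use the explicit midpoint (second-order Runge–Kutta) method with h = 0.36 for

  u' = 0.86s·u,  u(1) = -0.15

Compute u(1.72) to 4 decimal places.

Midpoint: k1 = f(s_n, u_n); k2 = f(s_n + h/2, u_n + (h/2)·k1); u_{n+1} = u_n + h·k2.
s=1.000000, u=-0.150000:
  k1 = f(1.000000, -0.150000) = -0.129000
  k2 = f(1.180000, -0.173220) = -0.175784
  u ← -0.150000 + 0.36·(-0.175784) = -0.213282
s=1.360000, u=-0.213282:
  k1 = f(1.360000, -0.213282) = -0.249455
  k2 = f(1.540000, -0.258184) = -0.341939
  u ← -0.213282 + 0.36·(-0.341939) = -0.336380
u(1.72) ≈ -0.3364

-0.3364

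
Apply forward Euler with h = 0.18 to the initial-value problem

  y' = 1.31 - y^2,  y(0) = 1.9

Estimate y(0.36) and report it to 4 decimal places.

1.3243

Euler: y_{n+1} = y_n + h·f(x_n, y_n).
x=0.000000, y=1.900000: f=-2.300000 → y ← 1.900000 + 0.18·(-2.300000) = 1.486000
x=0.180000, y=1.486000: f=-0.898196 → y ← 1.486000 + 0.18·(-0.898196) = 1.324325
y(0.36) ≈ 1.3243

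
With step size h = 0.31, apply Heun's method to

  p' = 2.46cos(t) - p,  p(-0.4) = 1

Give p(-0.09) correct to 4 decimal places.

Heun: k1 = f(t_n, p_n); k2 = f(t_n + h, p_n + h·k1); p_{n+1} = p_n + (h/2)·(k1 + k2).
t=-0.400000, p=1.000000:
  k1 = f(-0.400000, 1.000000) = 1.265810
  k2 = f(-0.090000, 1.392401) = 1.057643
  p ← 1.000000 + (0.31/2)·(1.265810 + 1.057643) = 1.360135
p(-0.09) ≈ 1.3601

1.3601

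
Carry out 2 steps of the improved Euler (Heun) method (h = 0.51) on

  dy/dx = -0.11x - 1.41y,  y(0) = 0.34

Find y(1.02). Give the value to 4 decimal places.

0.0586

Heun: k1 = f(x_n, y_n); k2 = f(x_n + h, y_n + h·k1); y_{n+1} = y_n + (h/2)·(k1 + k2).
x=0.000000, y=0.340000:
  k1 = f(0.000000, 0.340000) = -0.479400
  k2 = f(0.510000, 0.095506) = -0.190763
  y ← 0.340000 + (0.51/2)·(-0.479400 + (-0.190763)) = 0.169108
x=0.510000, y=0.169108:
  k1 = f(0.510000, 0.169108) = -0.294543
  k2 = f(1.020000, 0.018892) = -0.138837
  y ← 0.169108 + (0.51/2)·(-0.294543 + (-0.138837)) = 0.058596
y(1.02) ≈ 0.0586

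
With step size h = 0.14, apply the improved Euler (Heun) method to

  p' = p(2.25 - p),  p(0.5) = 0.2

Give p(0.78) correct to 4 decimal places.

Heun: k1 = f(t_n, p_n); k2 = f(t_n + h, p_n + h·k1); p_{n+1} = p_n + (h/2)·(k1 + k2).
t=0.500000, p=0.200000:
  k1 = f(0.500000, 0.200000) = 0.410000
  k2 = f(0.640000, 0.257400) = 0.512895
  p ← 0.200000 + (0.14/2)·(0.410000 + 0.512895) = 0.264603
t=0.640000, p=0.264603:
  k1 = f(0.640000, 0.264603) = 0.525341
  k2 = f(0.780000, 0.338150) = 0.646493
  p ← 0.264603 + (0.14/2)·(0.525341 + 0.646493) = 0.346631
p(0.78) ≈ 0.3466

0.3466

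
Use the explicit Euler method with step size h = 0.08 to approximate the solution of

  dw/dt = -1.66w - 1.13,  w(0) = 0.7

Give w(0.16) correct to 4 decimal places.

Euler: w_{n+1} = w_n + h·f(t_n, w_n).
t=0.000000, w=0.700000: f=-2.292000 → w ← 0.700000 + 0.08·(-2.292000) = 0.516640
t=0.080000, w=0.516640: f=-1.987622 → w ← 0.516640 + 0.08·(-1.987622) = 0.357630
w(0.16) ≈ 0.3576

0.3576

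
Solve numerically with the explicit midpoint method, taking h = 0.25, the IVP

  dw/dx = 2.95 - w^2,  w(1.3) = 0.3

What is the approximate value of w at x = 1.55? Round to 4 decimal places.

0.9294

Midpoint: k1 = f(x_n, w_n); k2 = f(x_n + h/2, w_n + (h/2)·k1); w_{n+1} = w_n + h·k2.
x=1.300000, w=0.300000:
  k1 = f(1.300000, 0.300000) = 2.860000
  k2 = f(1.425000, 0.657500) = 2.517694
  w ← 0.300000 + 0.25·2.517694 = 0.929423
w(1.55) ≈ 0.9294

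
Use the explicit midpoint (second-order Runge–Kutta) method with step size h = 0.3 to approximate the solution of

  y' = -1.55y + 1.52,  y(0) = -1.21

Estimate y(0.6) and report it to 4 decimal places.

0.0746

Midpoint: k1 = f(s_n, y_n); k2 = f(s_n + h/2, y_n + (h/2)·k1); y_{n+1} = y_n + h·k2.
s=0.000000, y=-1.210000:
  k1 = f(0.000000, -1.210000) = 3.395500
  k2 = f(0.150000, -0.700675) = 2.606046
  y ← -1.210000 + 0.3·2.606046 = -0.428186
s=0.300000, y=-0.428186:
  k1 = f(0.300000, -0.428186) = 2.183688
  k2 = f(0.450000, -0.100633) = 1.675981
  y ← -0.428186 + 0.3·1.675981 = 0.074608
y(0.6) ≈ 0.0746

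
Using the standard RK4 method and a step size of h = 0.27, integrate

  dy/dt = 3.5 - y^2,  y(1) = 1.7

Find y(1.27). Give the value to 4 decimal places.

1.8057

RK4: k1 = f(t_n, y_n); k2 = f(t_n + h/2, y_n + (h/2)·k1); k3 = f(t_n + h/2, y_n + (h/2)·k2); k4 = f(t_n + h, y_n + h·k3); y_{n+1} = y_n + (h/6)·(k1 + 2k2 + 2k3 + k4).
t=1.000000, y=1.700000:
  k1 = f(1.000000, 1.700000) = 0.610000
  k2 = f(1.135000, 1.782350) = 0.323228
  k3 = f(1.135000, 1.743636) = 0.459734
  k4 = f(1.270000, 1.824128) = 0.172556
  y ← 1.700000 + (0.27/6)·(k1 + 2k2 + 2k3 + k4) = 1.805682
y(1.27) ≈ 1.8057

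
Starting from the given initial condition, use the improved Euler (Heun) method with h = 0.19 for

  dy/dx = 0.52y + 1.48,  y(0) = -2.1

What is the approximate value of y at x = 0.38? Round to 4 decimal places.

-1.9373

Heun: k1 = f(x_n, y_n); k2 = f(x_n + h, y_n + h·k1); y_{n+1} = y_n + (h/2)·(k1 + k2).
x=0.000000, y=-2.100000:
  k1 = f(0.000000, -2.100000) = 0.388000
  k2 = f(0.190000, -2.026280) = 0.426334
  y ← -2.100000 + (0.19/2)·(0.388000 + 0.426334) = -2.022638
x=0.190000, y=-2.022638:
  k1 = f(0.190000, -2.022638) = 0.428228
  k2 = f(0.380000, -1.941275) = 0.470537
  y ← -2.022638 + (0.19/2)·(0.428228 + 0.470537) = -1.937256
y(0.38) ≈ -1.9373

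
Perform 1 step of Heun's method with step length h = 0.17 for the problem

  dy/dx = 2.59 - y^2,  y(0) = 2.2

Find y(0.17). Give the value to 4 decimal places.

1.9481

Heun: k1 = f(x_n, y_n); k2 = f(x_n + h, y_n + h·k1); y_{n+1} = y_n + (h/2)·(k1 + k2).
x=0.000000, y=2.200000:
  k1 = f(0.000000, 2.200000) = -2.250000
  k2 = f(0.170000, 1.817500) = -0.713306
  y ← 2.200000 + (0.17/2)·(-2.250000 + (-0.713306)) = 1.948119
y(0.17) ≈ 1.9481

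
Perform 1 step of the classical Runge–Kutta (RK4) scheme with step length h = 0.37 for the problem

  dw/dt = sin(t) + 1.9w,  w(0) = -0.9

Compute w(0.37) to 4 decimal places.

RK4: k1 = f(t_n, w_n); k2 = f(t_n + h/2, w_n + (h/2)·k1); k3 = f(t_n + h/2, w_n + (h/2)·k2); k4 = f(t_n + h, w_n + h·k3); w_{n+1} = w_n + (h/6)·(k1 + 2k2 + 2k3 + k4).
t=0.000000, w=-0.900000:
  k1 = f(0.000000, -0.900000) = -1.710000
  k2 = f(0.185000, -1.216350) = -2.127118
  k3 = f(0.185000, -1.293517) = -2.273736
  k4 = f(0.370000, -1.741282) = -2.946821
  w ← -0.900000 + (0.37/6)·(k1 + 2k2 + 2k3 + k4) = -1.729943
w(0.37) ≈ -1.7299

-1.7299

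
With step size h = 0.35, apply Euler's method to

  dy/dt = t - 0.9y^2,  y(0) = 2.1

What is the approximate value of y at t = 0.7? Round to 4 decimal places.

0.6742

Euler: y_{n+1} = y_n + h·f(t_n, y_n).
t=0.000000, y=2.100000: f=-3.969000 → y ← 2.100000 + 0.35·(-3.969000) = 0.710850
t=0.350000, y=0.710850: f=-0.104777 → y ← 0.710850 + 0.35·(-0.104777) = 0.674178
y(0.7) ≈ 0.6742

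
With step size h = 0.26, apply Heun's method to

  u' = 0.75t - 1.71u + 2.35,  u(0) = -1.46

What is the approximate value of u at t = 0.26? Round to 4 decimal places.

Heun: k1 = f(t_n, u_n); k2 = f(t_n + h, u_n + h·k1); u_{n+1} = u_n + (h/2)·(k1 + k2).
t=0.000000, u=-1.460000:
  k1 = f(0.000000, -1.460000) = 4.846600
  k2 = f(0.260000, -0.199884) = 2.886802
  u ← -1.460000 + (0.26/2)·(4.846600 + 2.886802) = -0.454658
u(0.26) ≈ -0.4547

-0.4547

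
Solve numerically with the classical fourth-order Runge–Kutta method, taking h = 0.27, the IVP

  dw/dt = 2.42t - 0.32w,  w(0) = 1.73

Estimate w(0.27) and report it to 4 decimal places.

RK4: k1 = f(t_n, w_n); k2 = f(t_n + h/2, w_n + (h/2)·k1); k3 = f(t_n + h/2, w_n + (h/2)·k2); k4 = f(t_n + h, w_n + h·k3); w_{n+1} = w_n + (h/6)·(k1 + 2k2 + 2k3 + k4).
t=0.000000, w=1.730000:
  k1 = f(0.000000, 1.730000) = -0.553600
  k2 = f(0.135000, 1.655264) = -0.202984
  k3 = f(0.135000, 1.702597) = -0.218131
  k4 = f(0.270000, 1.671105) = 0.118647
  w ← 1.730000 + (0.27/6)·(k1 + 2k2 + 2k3 + k4) = 1.672527
w(0.27) ≈ 1.6725

1.6725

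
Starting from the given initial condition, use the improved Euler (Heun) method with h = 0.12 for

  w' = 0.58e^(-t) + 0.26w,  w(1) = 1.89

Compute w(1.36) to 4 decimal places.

Heun: k1 = f(t_n, w_n); k2 = f(t_n + h, w_n + h·k1); w_{n+1} = w_n + (h/2)·(k1 + k2).
t=1.000000, w=1.890000:
  k1 = f(1.000000, 1.890000) = 0.704770
  k2 = f(1.120000, 1.974572) = 0.702631
  w ← 1.890000 + (0.12/2)·(0.704770 + 0.702631) = 1.974444
t=1.120000, w=1.974444:
  k1 = f(1.120000, 1.974444) = 0.702598
  k2 = f(1.240000, 2.058756) = 0.703119
  w ← 1.974444 + (0.12/2)·(0.702598 + 0.703119) = 2.058787
t=1.240000, w=2.058787:
  k1 = f(1.240000, 2.058787) = 0.703127
  k2 = f(1.360000, 2.143162) = 0.706085
  w ← 2.058787 + (0.12/2)·(0.703127 + 0.706085) = 2.143340
w(1.36) ≈ 2.1433

2.1433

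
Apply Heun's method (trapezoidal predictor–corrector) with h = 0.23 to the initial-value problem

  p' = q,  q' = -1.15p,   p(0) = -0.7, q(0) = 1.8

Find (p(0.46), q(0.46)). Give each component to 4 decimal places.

0.1873, 1.9417

Heun on (p,q): k1 = f(s_n, state_n); k2 = f(s_n + h, state_n + h·k1); state_{n+1} = state_n + (h/2)·(k1 + k2).
0.000000: (-0.700000, 1.800000)
  k1 = (1.800000, 0.805000)
  predictor → (-0.286000, 1.985150)
  k2 = (1.985150, 0.328900)
  → (-0.264708, 1.930398)
0.230000: (-0.264708, 1.930398)
  k1 = (1.930398, 0.304414)
  predictor → (0.179284, 2.000414)
  k2 = (2.000414, -0.206176)
  → (0.187336, 1.941696)
(p(0.46), q(0.46)) ≈ (0.1873, 1.9417)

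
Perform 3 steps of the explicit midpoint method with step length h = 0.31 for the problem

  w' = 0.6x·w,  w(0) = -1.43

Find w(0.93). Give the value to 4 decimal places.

Midpoint: k1 = f(x_n, w_n); k2 = f(x_n + h/2, w_n + (h/2)·k1); w_{n+1} = w_n + h·k2.
x=0.000000, w=-1.430000:
  k1 = f(0.000000, -1.430000) = 0.000000
  k2 = f(0.155000, -1.430000) = -0.132990
  w ← -1.430000 + 0.31·(-0.132990) = -1.471227
x=0.310000, w=-1.471227:
  k1 = f(0.310000, -1.471227) = -0.273648
  k2 = f(0.465000, -1.513642) = -0.422306
  w ← -1.471227 + 0.31·(-0.422306) = -1.602142
x=0.620000, w=-1.602142:
  k1 = f(0.620000, -1.602142) = -0.595997
  k2 = f(0.775000, -1.694521) = -0.787952
  w ← -1.602142 + 0.31·(-0.787952) = -1.846407
w(0.93) ≈ -1.8464

-1.8464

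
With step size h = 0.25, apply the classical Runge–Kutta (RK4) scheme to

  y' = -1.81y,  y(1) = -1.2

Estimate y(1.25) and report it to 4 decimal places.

-0.7634

RK4: k1 = f(x_n, y_n); k2 = f(x_n + h/2, y_n + (h/2)·k1); k3 = f(x_n + h/2, y_n + (h/2)·k2); k4 = f(x_n + h, y_n + h·k3); y_{n+1} = y_n + (h/6)·(k1 + 2k2 + 2k3 + k4).
x=1.000000, y=-1.200000:
  k1 = f(1.000000, -1.200000) = 2.172000
  k2 = f(1.125000, -0.928500) = 1.680585
  k3 = f(1.125000, -0.989927) = 1.791768
  k4 = f(1.250000, -0.752058) = 1.361225
  y ← -1.200000 + (0.25/6)·(k1 + 2k2 + 2k3 + k4) = -0.763420
y(1.25) ≈ -0.7634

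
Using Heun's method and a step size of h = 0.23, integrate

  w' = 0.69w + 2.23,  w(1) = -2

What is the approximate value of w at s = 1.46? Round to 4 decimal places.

Heun: k1 = f(s_n, w_n); k2 = f(s_n + h, w_n + h·k1); w_{n+1} = w_n + (h/2)·(k1 + k2).
s=1.000000, w=-2.000000:
  k1 = f(1.000000, -2.000000) = 0.850000
  k2 = f(1.230000, -1.804500) = 0.984895
  w ← -2.000000 + (0.23/2)·(0.850000 + 0.984895) = -1.788987
s=1.230000, w=-1.788987:
  k1 = f(1.230000, -1.788987) = 0.995599
  k2 = f(1.460000, -1.559999) = 1.153600
  w ← -1.788987 + (0.23/2)·(0.995599 + 1.153600) = -1.541829
w(1.46) ≈ -1.5418

-1.5418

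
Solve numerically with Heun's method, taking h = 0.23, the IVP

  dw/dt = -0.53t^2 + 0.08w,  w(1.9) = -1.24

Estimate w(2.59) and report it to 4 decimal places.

-3.2169

Heun: k1 = f(t_n, w_n); k2 = f(t_n + h, w_n + h·k1); w_{n+1} = w_n + (h/2)·(k1 + k2).
t=1.900000, w=-1.240000:
  k1 = f(1.900000, -1.240000) = -2.012500
  k2 = f(2.130000, -1.702875) = -2.540787
  w ← -1.240000 + (0.23/2)·(-2.012500 + (-2.540787)) = -1.763628
t=2.130000, w=-1.763628:
  k1 = f(2.130000, -1.763628) = -2.545647
  k2 = f(2.360000, -2.349127) = -3.139818
  w ← -1.763628 + (0.23/2)·(-2.545647 + (-3.139818)) = -2.417457
t=2.360000, w=-2.417457:
  k1 = f(2.360000, -2.417457) = -3.145285
  k2 = f(2.590000, -3.140872) = -3.806563
  w ← -2.417457 + (0.23/2)·(-3.145285 + (-3.806563)) = -3.216919
w(2.59) ≈ -3.2169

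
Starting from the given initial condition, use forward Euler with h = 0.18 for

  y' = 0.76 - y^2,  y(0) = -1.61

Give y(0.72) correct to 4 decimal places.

Euler: y_{n+1} = y_n + h·f(x_n, y_n).
x=0.000000, y=-1.610000: f=-1.832100 → y ← -1.610000 + 0.18·(-1.832100) = -1.939778
x=0.180000, y=-1.939778: f=-3.002739 → y ← -1.939778 + 0.18·(-3.002739) = -2.480271
x=0.360000, y=-2.480271: f=-5.391744 → y ← -2.480271 + 0.18·(-5.391744) = -3.450785
x=0.540000, y=-3.450785: f=-11.147916 → y ← -3.450785 + 0.18·(-11.147916) = -5.457410
y(0.72) ≈ -5.4574

-5.4574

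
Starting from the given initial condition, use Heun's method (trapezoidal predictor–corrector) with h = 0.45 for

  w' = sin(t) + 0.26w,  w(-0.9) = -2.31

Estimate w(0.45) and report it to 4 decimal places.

-3.6762

Heun: k1 = f(t_n, w_n); k2 = f(t_n + h, w_n + h·k1); w_{n+1} = w_n + (h/2)·(k1 + k2).
t=-0.900000, w=-2.310000:
  k1 = f(-0.900000, -2.310000) = -1.383927
  k2 = f(-0.450000, -2.932767) = -1.197485
  w ← -2.310000 + (0.45/2)·(-1.383927 + (-1.197485)) = -2.890818
t=-0.450000, w=-2.890818:
  k1 = f(-0.450000, -2.890818) = -1.186578
  k2 = f(0.000000, -3.424778) = -0.890442
  w ← -2.890818 + (0.45/2)·(-1.186578 + (-0.890442)) = -3.358147
t=0.000000, w=-3.358147:
  k1 = f(0.000000, -3.358147) = -0.873118
  k2 = f(0.450000, -3.751050) = -0.540308
  w ← -3.358147 + (0.45/2)·(-0.873118 + (-0.540308)) = -3.676168
w(0.45) ≈ -3.6762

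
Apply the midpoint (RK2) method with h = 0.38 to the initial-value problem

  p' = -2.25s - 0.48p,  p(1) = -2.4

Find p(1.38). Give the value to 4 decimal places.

Midpoint: k1 = f(s_n, p_n); k2 = f(s_n + h/2, p_n + (h/2)·k1); p_{n+1} = p_n + h·k2.
s=1.000000, p=-2.400000:
  k1 = f(1.000000, -2.400000) = -1.098000
  k2 = f(1.190000, -2.608620) = -1.425362
  p ← -2.400000 + 0.38·(-1.425362) = -2.941638
p(1.38) ≈ -2.9416

-2.9416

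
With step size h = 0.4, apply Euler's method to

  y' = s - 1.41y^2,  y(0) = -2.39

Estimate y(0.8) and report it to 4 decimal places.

-23.2122

Euler: y_{n+1} = y_n + h·f(s_n, y_n).
s=0.000000, y=-2.390000: f=-8.054061 → y ← -2.390000 + 0.4·(-8.054061) = -5.611624
s=0.400000, y=-5.611624: f=-44.001363 → y ← -5.611624 + 0.4·(-44.001363) = -23.212170
y(0.8) ≈ -23.2122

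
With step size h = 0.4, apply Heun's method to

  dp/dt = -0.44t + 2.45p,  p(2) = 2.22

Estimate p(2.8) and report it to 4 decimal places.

11.3952

Heun: k1 = f(t_n, p_n); k2 = f(t_n + h, p_n + h·k1); p_{n+1} = p_n + (h/2)·(k1 + k2).
t=2.000000, p=2.220000:
  k1 = f(2.000000, 2.220000) = 4.559000
  k2 = f(2.400000, 4.043600) = 8.850820
  p ← 2.220000 + (0.4/2)·(4.559000 + 8.850820) = 4.901964
t=2.400000, p=4.901964:
  k1 = f(2.400000, 4.901964) = 10.953812
  k2 = f(2.800000, 9.283489) = 21.512547
  p ← 4.901964 + (0.4/2)·(10.953812 + 21.512547) = 11.395236
p(2.8) ≈ 11.3952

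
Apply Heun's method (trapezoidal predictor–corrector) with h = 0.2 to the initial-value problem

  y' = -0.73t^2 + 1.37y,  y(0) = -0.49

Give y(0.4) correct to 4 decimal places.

Heun: k1 = f(t_n, y_n); k2 = f(t_n + h, y_n + h·k1); y_{n+1} = y_n + (h/2)·(k1 + k2).
t=0.000000, y=-0.490000:
  k1 = f(0.000000, -0.490000) = -0.671300
  k2 = f(0.200000, -0.624260) = -0.884436
  y ← -0.490000 + (0.2/2)·(-0.671300 + (-0.884436)) = -0.645574
t=0.200000, y=-0.645574:
  k1 = f(0.200000, -0.645574) = -0.913636
  k2 = f(0.400000, -0.828301) = -1.251572
  y ← -0.645574 + (0.2/2)·(-0.913636 + (-1.251572)) = -0.862094
y(0.4) ≈ -0.8621

-0.8621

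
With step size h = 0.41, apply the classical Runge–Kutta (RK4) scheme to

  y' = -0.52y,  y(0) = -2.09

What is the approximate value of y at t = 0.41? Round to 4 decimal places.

RK4: k1 = f(t_n, y_n); k2 = f(t_n + h/2, y_n + (h/2)·k1); k3 = f(t_n + h/2, y_n + (h/2)·k2); k4 = f(t_n + h, y_n + h·k3); y_{n+1} = y_n + (h/6)·(k1 + 2k2 + 2k3 + k4).
t=0.000000, y=-2.090000:
  k1 = f(0.000000, -2.090000) = 1.086800
  k2 = f(0.205000, -1.867206) = 0.970947
  k3 = f(0.205000, -1.890956) = 0.983297
  k4 = f(0.410000, -1.686848) = 0.877161
  y ← -2.090000 + (0.41/6)·(k1 + 2k2 + 2k3 + k4) = -1.688716
y(0.41) ≈ -1.6887

-1.6887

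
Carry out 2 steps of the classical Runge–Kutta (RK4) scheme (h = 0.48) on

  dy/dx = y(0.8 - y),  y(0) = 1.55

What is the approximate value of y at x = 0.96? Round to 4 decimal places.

RK4: k1 = f(x_n, y_n); k2 = f(x_n + h/2, y_n + (h/2)·k1); k3 = f(x_n + h/2, y_n + (h/2)·k2); k4 = f(x_n + h, y_n + h·k3); y_{n+1} = y_n + (h/6)·(k1 + 2k2 + 2k3 + k4).
x=0.000000, y=1.550000:
  k1 = f(0.000000, 1.550000) = -1.162500
  k2 = f(0.240000, 1.271000) = -0.598641
  k3 = f(0.240000, 1.406326) = -0.852692
  k4 = f(0.480000, 1.140708) = -0.388648
  y ← 1.550000 + (0.48/6)·(k1 + 2k2 + 2k3 + k4) = 1.193695
x=0.480000, y=1.193695:
  k1 = f(0.480000, 1.193695) = -0.469951
  k2 = f(0.720000, 1.080906) = -0.303634
  k3 = f(0.720000, 1.120823) = -0.359585
  k4 = f(0.960000, 1.021094) = -0.225758
  y ← 1.193695 + (0.48/6)·(k1 + 2k2 + 2k3 + k4) = 1.031923
y(0.96) ≈ 1.0319

1.0319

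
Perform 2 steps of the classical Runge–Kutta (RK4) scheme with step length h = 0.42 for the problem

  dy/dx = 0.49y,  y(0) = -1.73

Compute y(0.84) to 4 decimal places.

RK4: k1 = f(x_n, y_n); k2 = f(x_n + h/2, y_n + (h/2)·k1); k3 = f(x_n + h/2, y_n + (h/2)·k2); k4 = f(x_n + h, y_n + h·k3); y_{n+1} = y_n + (h/6)·(k1 + 2k2 + 2k3 + k4).
x=0.000000, y=-1.730000:
  k1 = f(0.000000, -1.730000) = -0.847700
  k2 = f(0.210000, -1.908017) = -0.934928
  k3 = f(0.210000, -1.926335) = -0.943904
  k4 = f(0.420000, -2.126440) = -1.041955
  y ← -1.730000 + (0.42/6)·(k1 + 2k2 + 2k3 + k4) = -2.125312
x=0.420000, y=-2.125312:
  k1 = f(0.420000, -2.125312) = -1.041403
  k2 = f(0.630000, -2.344007) = -1.148563
  k3 = f(0.630000, -2.366511) = -1.159590
  k4 = f(0.840000, -2.612340) = -1.280047
  y ← -2.125312 + (0.42/6)·(k1 + 2k2 + 2k3 + k4) = -2.610955
y(0.84) ≈ -2.6110

-2.6110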